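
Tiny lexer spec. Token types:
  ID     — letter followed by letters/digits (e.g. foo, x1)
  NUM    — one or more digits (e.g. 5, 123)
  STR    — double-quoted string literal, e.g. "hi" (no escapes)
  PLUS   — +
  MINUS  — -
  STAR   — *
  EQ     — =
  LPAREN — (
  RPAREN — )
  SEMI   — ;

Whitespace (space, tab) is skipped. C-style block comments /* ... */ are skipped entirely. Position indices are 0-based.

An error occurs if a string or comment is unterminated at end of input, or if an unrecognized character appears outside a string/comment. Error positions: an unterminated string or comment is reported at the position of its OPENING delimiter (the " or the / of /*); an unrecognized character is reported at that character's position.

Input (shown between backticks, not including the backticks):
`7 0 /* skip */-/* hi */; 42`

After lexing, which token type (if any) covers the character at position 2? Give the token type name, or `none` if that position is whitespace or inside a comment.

pos=0: emit NUM '7' (now at pos=1)
pos=2: emit NUM '0' (now at pos=3)
pos=4: enter COMMENT mode (saw '/*')
exit COMMENT mode (now at pos=14)
pos=14: emit MINUS '-'
pos=15: enter COMMENT mode (saw '/*')
exit COMMENT mode (now at pos=23)
pos=23: emit SEMI ';'
pos=25: emit NUM '42' (now at pos=27)
DONE. 5 tokens: [NUM, NUM, MINUS, SEMI, NUM]
Position 2: char is '0' -> NUM

Answer: NUM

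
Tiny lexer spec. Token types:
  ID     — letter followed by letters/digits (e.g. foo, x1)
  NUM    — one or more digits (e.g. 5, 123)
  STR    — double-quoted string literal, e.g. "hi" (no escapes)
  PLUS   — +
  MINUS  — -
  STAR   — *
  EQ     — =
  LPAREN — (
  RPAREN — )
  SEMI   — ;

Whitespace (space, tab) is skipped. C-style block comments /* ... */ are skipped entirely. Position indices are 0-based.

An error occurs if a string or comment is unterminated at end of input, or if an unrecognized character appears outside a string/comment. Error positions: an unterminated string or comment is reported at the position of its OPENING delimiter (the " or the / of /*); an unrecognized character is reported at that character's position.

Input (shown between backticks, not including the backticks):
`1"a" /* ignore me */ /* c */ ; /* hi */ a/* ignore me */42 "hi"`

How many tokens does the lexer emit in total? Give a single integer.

pos=0: emit NUM '1' (now at pos=1)
pos=1: enter STRING mode
pos=1: emit STR "a" (now at pos=4)
pos=5: enter COMMENT mode (saw '/*')
exit COMMENT mode (now at pos=20)
pos=21: enter COMMENT mode (saw '/*')
exit COMMENT mode (now at pos=28)
pos=29: emit SEMI ';'
pos=31: enter COMMENT mode (saw '/*')
exit COMMENT mode (now at pos=39)
pos=40: emit ID 'a' (now at pos=41)
pos=41: enter COMMENT mode (saw '/*')
exit COMMENT mode (now at pos=56)
pos=56: emit NUM '42' (now at pos=58)
pos=59: enter STRING mode
pos=59: emit STR "hi" (now at pos=63)
DONE. 6 tokens: [NUM, STR, SEMI, ID, NUM, STR]

Answer: 6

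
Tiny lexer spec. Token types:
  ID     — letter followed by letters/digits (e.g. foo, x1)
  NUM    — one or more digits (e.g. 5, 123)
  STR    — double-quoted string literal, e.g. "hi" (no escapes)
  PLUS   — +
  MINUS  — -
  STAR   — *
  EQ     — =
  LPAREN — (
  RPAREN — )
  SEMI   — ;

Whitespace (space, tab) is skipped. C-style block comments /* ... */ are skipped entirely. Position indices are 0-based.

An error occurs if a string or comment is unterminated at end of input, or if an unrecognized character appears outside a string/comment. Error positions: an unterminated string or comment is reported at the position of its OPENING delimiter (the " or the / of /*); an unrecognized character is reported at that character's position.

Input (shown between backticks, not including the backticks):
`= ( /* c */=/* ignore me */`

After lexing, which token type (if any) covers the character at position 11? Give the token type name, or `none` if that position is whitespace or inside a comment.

pos=0: emit EQ '='
pos=2: emit LPAREN '('
pos=4: enter COMMENT mode (saw '/*')
exit COMMENT mode (now at pos=11)
pos=11: emit EQ '='
pos=12: enter COMMENT mode (saw '/*')
exit COMMENT mode (now at pos=27)
DONE. 3 tokens: [EQ, LPAREN, EQ]
Position 11: char is '=' -> EQ

Answer: EQ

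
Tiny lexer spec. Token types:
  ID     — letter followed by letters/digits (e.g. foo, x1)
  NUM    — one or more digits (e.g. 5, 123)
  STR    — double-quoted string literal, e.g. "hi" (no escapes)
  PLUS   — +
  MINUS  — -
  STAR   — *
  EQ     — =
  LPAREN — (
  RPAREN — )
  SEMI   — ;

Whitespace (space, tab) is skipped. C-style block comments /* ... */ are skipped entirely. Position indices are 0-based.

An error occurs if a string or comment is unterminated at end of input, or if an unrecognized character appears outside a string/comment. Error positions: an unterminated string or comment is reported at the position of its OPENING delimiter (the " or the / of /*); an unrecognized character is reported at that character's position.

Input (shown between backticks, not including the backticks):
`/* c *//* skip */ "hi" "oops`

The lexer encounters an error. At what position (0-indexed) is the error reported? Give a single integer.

pos=0: enter COMMENT mode (saw '/*')
exit COMMENT mode (now at pos=7)
pos=7: enter COMMENT mode (saw '/*')
exit COMMENT mode (now at pos=17)
pos=18: enter STRING mode
pos=18: emit STR "hi" (now at pos=22)
pos=23: enter STRING mode
pos=23: ERROR — unterminated string

Answer: 23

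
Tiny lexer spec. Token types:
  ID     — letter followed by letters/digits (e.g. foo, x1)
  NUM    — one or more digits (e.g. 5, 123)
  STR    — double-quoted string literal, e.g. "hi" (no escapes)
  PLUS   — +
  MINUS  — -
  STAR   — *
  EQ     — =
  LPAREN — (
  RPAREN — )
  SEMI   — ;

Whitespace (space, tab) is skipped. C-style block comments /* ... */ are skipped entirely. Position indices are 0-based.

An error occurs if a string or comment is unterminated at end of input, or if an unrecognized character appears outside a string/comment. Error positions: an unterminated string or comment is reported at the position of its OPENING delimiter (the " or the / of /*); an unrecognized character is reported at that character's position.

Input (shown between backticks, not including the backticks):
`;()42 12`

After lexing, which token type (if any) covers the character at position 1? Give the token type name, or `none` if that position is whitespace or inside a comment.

Answer: LPAREN

Derivation:
pos=0: emit SEMI ';'
pos=1: emit LPAREN '('
pos=2: emit RPAREN ')'
pos=3: emit NUM '42' (now at pos=5)
pos=6: emit NUM '12' (now at pos=8)
DONE. 5 tokens: [SEMI, LPAREN, RPAREN, NUM, NUM]
Position 1: char is '(' -> LPAREN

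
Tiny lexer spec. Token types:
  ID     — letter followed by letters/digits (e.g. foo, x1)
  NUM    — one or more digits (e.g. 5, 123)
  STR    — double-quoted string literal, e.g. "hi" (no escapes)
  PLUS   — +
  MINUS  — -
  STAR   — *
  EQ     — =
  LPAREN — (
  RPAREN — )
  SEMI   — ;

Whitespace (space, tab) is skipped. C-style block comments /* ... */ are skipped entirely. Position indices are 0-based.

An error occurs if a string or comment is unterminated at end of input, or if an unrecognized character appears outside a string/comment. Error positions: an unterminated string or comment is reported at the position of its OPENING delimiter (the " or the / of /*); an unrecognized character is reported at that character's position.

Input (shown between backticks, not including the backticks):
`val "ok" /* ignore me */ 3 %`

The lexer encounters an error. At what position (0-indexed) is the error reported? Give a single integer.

Answer: 27

Derivation:
pos=0: emit ID 'val' (now at pos=3)
pos=4: enter STRING mode
pos=4: emit STR "ok" (now at pos=8)
pos=9: enter COMMENT mode (saw '/*')
exit COMMENT mode (now at pos=24)
pos=25: emit NUM '3' (now at pos=26)
pos=27: ERROR — unrecognized char '%'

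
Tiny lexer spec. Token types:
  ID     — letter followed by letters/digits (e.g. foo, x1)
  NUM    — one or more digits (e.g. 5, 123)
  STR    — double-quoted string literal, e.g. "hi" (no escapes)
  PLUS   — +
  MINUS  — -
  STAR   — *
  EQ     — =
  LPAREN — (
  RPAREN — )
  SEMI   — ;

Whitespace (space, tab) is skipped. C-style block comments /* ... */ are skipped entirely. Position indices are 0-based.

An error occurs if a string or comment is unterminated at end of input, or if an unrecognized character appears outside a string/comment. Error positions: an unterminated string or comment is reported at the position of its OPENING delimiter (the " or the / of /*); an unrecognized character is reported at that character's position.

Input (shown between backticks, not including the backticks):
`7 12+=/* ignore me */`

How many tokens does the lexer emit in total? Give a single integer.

Answer: 4

Derivation:
pos=0: emit NUM '7' (now at pos=1)
pos=2: emit NUM '12' (now at pos=4)
pos=4: emit PLUS '+'
pos=5: emit EQ '='
pos=6: enter COMMENT mode (saw '/*')
exit COMMENT mode (now at pos=21)
DONE. 4 tokens: [NUM, NUM, PLUS, EQ]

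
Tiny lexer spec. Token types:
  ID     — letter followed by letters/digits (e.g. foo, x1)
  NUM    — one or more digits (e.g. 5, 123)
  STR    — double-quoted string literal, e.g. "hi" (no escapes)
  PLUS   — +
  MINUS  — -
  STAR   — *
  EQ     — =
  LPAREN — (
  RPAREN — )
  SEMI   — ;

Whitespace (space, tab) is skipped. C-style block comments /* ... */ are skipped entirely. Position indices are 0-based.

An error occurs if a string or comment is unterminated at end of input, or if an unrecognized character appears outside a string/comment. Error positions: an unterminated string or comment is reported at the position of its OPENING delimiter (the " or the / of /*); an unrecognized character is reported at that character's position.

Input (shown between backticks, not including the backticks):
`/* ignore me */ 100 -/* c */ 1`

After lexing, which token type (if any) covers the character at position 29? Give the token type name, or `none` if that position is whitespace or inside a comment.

Answer: NUM

Derivation:
pos=0: enter COMMENT mode (saw '/*')
exit COMMENT mode (now at pos=15)
pos=16: emit NUM '100' (now at pos=19)
pos=20: emit MINUS '-'
pos=21: enter COMMENT mode (saw '/*')
exit COMMENT mode (now at pos=28)
pos=29: emit NUM '1' (now at pos=30)
DONE. 3 tokens: [NUM, MINUS, NUM]
Position 29: char is '1' -> NUM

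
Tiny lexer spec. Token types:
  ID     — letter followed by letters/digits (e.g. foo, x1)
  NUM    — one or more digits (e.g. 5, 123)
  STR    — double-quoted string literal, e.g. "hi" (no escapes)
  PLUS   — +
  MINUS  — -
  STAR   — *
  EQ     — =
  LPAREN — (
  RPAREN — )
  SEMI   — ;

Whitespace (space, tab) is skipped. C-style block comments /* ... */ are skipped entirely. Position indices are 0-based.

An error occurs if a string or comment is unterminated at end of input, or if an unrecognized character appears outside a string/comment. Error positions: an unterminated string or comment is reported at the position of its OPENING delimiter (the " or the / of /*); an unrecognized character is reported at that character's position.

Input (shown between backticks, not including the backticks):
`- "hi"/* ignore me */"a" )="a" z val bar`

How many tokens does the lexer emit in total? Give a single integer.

pos=0: emit MINUS '-'
pos=2: enter STRING mode
pos=2: emit STR "hi" (now at pos=6)
pos=6: enter COMMENT mode (saw '/*')
exit COMMENT mode (now at pos=21)
pos=21: enter STRING mode
pos=21: emit STR "a" (now at pos=24)
pos=25: emit RPAREN ')'
pos=26: emit EQ '='
pos=27: enter STRING mode
pos=27: emit STR "a" (now at pos=30)
pos=31: emit ID 'z' (now at pos=32)
pos=33: emit ID 'val' (now at pos=36)
pos=37: emit ID 'bar' (now at pos=40)
DONE. 9 tokens: [MINUS, STR, STR, RPAREN, EQ, STR, ID, ID, ID]

Answer: 9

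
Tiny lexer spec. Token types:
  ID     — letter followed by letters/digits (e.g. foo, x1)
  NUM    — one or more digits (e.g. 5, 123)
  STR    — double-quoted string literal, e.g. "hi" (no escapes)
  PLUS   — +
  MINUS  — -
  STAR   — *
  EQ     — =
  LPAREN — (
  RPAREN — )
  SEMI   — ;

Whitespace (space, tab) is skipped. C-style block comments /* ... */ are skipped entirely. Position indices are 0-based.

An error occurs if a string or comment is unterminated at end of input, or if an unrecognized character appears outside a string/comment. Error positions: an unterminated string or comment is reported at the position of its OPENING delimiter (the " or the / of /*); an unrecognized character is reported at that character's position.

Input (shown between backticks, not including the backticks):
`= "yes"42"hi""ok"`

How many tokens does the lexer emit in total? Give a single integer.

pos=0: emit EQ '='
pos=2: enter STRING mode
pos=2: emit STR "yes" (now at pos=7)
pos=7: emit NUM '42' (now at pos=9)
pos=9: enter STRING mode
pos=9: emit STR "hi" (now at pos=13)
pos=13: enter STRING mode
pos=13: emit STR "ok" (now at pos=17)
DONE. 5 tokens: [EQ, STR, NUM, STR, STR]

Answer: 5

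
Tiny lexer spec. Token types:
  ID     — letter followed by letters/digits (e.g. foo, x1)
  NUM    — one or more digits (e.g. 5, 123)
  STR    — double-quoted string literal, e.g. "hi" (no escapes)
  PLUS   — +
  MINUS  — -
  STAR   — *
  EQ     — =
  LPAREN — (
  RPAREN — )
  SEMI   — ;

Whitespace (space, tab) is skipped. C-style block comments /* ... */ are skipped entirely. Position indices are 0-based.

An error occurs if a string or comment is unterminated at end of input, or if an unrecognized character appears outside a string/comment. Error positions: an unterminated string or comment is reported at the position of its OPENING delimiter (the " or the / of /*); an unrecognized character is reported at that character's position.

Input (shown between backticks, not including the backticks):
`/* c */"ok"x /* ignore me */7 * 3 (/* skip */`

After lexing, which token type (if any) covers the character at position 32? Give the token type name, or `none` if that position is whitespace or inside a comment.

Answer: NUM

Derivation:
pos=0: enter COMMENT mode (saw '/*')
exit COMMENT mode (now at pos=7)
pos=7: enter STRING mode
pos=7: emit STR "ok" (now at pos=11)
pos=11: emit ID 'x' (now at pos=12)
pos=13: enter COMMENT mode (saw '/*')
exit COMMENT mode (now at pos=28)
pos=28: emit NUM '7' (now at pos=29)
pos=30: emit STAR '*'
pos=32: emit NUM '3' (now at pos=33)
pos=34: emit LPAREN '('
pos=35: enter COMMENT mode (saw '/*')
exit COMMENT mode (now at pos=45)
DONE. 6 tokens: [STR, ID, NUM, STAR, NUM, LPAREN]
Position 32: char is '3' -> NUM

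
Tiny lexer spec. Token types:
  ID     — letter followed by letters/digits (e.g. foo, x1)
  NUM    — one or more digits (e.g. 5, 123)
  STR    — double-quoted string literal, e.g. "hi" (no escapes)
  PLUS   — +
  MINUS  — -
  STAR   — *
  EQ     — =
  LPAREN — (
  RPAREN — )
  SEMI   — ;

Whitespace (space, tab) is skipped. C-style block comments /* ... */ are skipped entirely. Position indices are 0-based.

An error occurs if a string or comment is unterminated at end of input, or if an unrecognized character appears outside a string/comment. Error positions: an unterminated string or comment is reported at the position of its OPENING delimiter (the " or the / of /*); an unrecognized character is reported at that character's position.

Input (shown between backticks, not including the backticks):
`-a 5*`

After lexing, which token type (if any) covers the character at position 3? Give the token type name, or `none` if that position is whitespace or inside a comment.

pos=0: emit MINUS '-'
pos=1: emit ID 'a' (now at pos=2)
pos=3: emit NUM '5' (now at pos=4)
pos=4: emit STAR '*'
DONE. 4 tokens: [MINUS, ID, NUM, STAR]
Position 3: char is '5' -> NUM

Answer: NUM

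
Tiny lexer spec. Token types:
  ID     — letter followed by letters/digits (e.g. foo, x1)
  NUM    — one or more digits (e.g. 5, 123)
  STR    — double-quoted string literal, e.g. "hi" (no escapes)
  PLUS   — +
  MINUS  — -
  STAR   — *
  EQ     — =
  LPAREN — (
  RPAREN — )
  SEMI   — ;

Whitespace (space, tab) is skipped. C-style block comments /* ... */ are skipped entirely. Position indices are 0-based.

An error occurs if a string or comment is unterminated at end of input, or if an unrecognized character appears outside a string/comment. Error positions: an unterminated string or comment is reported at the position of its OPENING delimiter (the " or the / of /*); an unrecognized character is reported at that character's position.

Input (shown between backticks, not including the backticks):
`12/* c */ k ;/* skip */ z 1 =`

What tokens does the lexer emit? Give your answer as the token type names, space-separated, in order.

pos=0: emit NUM '12' (now at pos=2)
pos=2: enter COMMENT mode (saw '/*')
exit COMMENT mode (now at pos=9)
pos=10: emit ID 'k' (now at pos=11)
pos=12: emit SEMI ';'
pos=13: enter COMMENT mode (saw '/*')
exit COMMENT mode (now at pos=23)
pos=24: emit ID 'z' (now at pos=25)
pos=26: emit NUM '1' (now at pos=27)
pos=28: emit EQ '='
DONE. 6 tokens: [NUM, ID, SEMI, ID, NUM, EQ]

Answer: NUM ID SEMI ID NUM EQ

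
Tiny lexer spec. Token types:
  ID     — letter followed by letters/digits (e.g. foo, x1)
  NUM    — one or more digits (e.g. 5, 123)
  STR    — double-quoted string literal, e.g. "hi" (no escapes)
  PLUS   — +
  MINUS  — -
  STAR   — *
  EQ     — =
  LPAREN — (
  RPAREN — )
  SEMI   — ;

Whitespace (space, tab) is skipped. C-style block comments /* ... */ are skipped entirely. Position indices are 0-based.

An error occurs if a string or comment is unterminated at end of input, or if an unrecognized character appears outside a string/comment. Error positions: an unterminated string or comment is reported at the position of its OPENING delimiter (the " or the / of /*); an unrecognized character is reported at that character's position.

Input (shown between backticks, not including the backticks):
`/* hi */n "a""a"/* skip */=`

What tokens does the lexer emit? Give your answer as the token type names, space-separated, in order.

pos=0: enter COMMENT mode (saw '/*')
exit COMMENT mode (now at pos=8)
pos=8: emit ID 'n' (now at pos=9)
pos=10: enter STRING mode
pos=10: emit STR "a" (now at pos=13)
pos=13: enter STRING mode
pos=13: emit STR "a" (now at pos=16)
pos=16: enter COMMENT mode (saw '/*')
exit COMMENT mode (now at pos=26)
pos=26: emit EQ '='
DONE. 4 tokens: [ID, STR, STR, EQ]

Answer: ID STR STR EQ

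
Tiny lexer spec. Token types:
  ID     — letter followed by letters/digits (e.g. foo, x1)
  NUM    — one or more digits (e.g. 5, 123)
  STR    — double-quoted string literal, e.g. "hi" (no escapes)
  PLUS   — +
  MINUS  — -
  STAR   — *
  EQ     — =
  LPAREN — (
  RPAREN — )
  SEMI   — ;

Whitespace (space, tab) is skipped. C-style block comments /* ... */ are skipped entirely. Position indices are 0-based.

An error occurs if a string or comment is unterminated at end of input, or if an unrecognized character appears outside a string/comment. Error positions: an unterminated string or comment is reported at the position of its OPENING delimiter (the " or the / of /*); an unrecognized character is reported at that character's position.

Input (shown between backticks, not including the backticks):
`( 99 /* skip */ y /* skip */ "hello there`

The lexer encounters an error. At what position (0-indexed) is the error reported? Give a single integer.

Answer: 29

Derivation:
pos=0: emit LPAREN '('
pos=2: emit NUM '99' (now at pos=4)
pos=5: enter COMMENT mode (saw '/*')
exit COMMENT mode (now at pos=15)
pos=16: emit ID 'y' (now at pos=17)
pos=18: enter COMMENT mode (saw '/*')
exit COMMENT mode (now at pos=28)
pos=29: enter STRING mode
pos=29: ERROR — unterminated string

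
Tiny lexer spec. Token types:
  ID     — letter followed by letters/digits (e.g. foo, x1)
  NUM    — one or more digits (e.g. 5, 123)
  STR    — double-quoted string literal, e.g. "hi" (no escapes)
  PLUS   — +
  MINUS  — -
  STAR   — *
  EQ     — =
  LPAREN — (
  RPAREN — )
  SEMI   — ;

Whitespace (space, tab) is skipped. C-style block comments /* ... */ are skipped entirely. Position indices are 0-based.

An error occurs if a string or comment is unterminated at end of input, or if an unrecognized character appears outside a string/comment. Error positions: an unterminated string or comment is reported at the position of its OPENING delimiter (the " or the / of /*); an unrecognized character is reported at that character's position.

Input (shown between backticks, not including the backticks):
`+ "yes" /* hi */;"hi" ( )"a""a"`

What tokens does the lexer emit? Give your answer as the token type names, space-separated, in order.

pos=0: emit PLUS '+'
pos=2: enter STRING mode
pos=2: emit STR "yes" (now at pos=7)
pos=8: enter COMMENT mode (saw '/*')
exit COMMENT mode (now at pos=16)
pos=16: emit SEMI ';'
pos=17: enter STRING mode
pos=17: emit STR "hi" (now at pos=21)
pos=22: emit LPAREN '('
pos=24: emit RPAREN ')'
pos=25: enter STRING mode
pos=25: emit STR "a" (now at pos=28)
pos=28: enter STRING mode
pos=28: emit STR "a" (now at pos=31)
DONE. 8 tokens: [PLUS, STR, SEMI, STR, LPAREN, RPAREN, STR, STR]

Answer: PLUS STR SEMI STR LPAREN RPAREN STR STR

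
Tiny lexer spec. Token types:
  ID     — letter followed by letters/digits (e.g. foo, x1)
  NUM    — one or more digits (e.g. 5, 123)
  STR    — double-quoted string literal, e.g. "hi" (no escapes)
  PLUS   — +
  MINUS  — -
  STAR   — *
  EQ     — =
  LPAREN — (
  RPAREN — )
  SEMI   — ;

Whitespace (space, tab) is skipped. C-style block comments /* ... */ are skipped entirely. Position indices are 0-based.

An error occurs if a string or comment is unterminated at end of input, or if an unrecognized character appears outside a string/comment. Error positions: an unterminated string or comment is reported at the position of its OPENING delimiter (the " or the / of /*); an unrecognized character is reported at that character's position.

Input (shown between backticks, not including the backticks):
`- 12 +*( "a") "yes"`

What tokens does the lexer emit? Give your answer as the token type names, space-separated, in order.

Answer: MINUS NUM PLUS STAR LPAREN STR RPAREN STR

Derivation:
pos=0: emit MINUS '-'
pos=2: emit NUM '12' (now at pos=4)
pos=5: emit PLUS '+'
pos=6: emit STAR '*'
pos=7: emit LPAREN '('
pos=9: enter STRING mode
pos=9: emit STR "a" (now at pos=12)
pos=12: emit RPAREN ')'
pos=14: enter STRING mode
pos=14: emit STR "yes" (now at pos=19)
DONE. 8 tokens: [MINUS, NUM, PLUS, STAR, LPAREN, STR, RPAREN, STR]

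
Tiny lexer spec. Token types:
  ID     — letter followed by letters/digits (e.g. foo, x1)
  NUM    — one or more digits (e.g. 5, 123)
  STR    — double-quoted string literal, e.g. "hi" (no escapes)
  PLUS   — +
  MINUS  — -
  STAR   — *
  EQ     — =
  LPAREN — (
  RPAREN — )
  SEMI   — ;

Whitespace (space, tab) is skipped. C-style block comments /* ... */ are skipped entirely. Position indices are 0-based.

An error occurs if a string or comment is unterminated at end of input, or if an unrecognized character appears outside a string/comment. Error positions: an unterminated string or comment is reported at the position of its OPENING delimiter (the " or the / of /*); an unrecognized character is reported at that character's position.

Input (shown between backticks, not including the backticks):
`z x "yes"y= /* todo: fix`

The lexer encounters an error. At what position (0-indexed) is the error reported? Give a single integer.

pos=0: emit ID 'z' (now at pos=1)
pos=2: emit ID 'x' (now at pos=3)
pos=4: enter STRING mode
pos=4: emit STR "yes" (now at pos=9)
pos=9: emit ID 'y' (now at pos=10)
pos=10: emit EQ '='
pos=12: enter COMMENT mode (saw '/*')
pos=12: ERROR — unterminated comment (reached EOF)

Answer: 12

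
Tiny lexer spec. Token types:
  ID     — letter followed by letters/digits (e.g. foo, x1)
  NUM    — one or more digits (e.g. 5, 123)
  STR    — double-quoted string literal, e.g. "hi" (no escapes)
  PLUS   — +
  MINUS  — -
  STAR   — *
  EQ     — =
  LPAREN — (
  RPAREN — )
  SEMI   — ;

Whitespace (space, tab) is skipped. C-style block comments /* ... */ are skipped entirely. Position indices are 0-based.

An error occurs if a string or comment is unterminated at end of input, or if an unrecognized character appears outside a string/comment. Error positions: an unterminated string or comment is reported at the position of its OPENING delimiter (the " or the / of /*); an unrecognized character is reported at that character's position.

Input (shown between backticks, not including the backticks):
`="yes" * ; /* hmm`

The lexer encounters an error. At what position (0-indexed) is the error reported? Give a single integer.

pos=0: emit EQ '='
pos=1: enter STRING mode
pos=1: emit STR "yes" (now at pos=6)
pos=7: emit STAR '*'
pos=9: emit SEMI ';'
pos=11: enter COMMENT mode (saw '/*')
pos=11: ERROR — unterminated comment (reached EOF)

Answer: 11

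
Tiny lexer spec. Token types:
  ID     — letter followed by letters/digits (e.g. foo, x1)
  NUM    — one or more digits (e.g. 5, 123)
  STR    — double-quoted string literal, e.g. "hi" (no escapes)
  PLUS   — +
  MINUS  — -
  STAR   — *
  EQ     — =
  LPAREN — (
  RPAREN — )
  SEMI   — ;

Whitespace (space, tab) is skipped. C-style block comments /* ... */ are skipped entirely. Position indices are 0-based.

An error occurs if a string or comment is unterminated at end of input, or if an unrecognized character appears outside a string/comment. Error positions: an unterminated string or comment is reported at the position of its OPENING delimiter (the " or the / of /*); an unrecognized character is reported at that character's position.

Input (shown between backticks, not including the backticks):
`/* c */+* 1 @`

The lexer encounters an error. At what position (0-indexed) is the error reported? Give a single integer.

pos=0: enter COMMENT mode (saw '/*')
exit COMMENT mode (now at pos=7)
pos=7: emit PLUS '+'
pos=8: emit STAR '*'
pos=10: emit NUM '1' (now at pos=11)
pos=12: ERROR — unrecognized char '@'

Answer: 12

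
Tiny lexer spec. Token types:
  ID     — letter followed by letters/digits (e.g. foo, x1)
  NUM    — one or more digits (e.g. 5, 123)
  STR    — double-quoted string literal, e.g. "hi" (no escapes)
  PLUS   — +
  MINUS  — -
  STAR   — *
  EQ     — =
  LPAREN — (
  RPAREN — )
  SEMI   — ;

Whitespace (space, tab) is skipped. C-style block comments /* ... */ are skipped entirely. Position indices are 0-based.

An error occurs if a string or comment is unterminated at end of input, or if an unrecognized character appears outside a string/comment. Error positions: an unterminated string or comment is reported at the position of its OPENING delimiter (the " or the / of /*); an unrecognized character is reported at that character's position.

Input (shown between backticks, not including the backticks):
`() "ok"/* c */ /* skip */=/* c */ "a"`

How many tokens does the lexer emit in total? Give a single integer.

Answer: 5

Derivation:
pos=0: emit LPAREN '('
pos=1: emit RPAREN ')'
pos=3: enter STRING mode
pos=3: emit STR "ok" (now at pos=7)
pos=7: enter COMMENT mode (saw '/*')
exit COMMENT mode (now at pos=14)
pos=15: enter COMMENT mode (saw '/*')
exit COMMENT mode (now at pos=25)
pos=25: emit EQ '='
pos=26: enter COMMENT mode (saw '/*')
exit COMMENT mode (now at pos=33)
pos=34: enter STRING mode
pos=34: emit STR "a" (now at pos=37)
DONE. 5 tokens: [LPAREN, RPAREN, STR, EQ, STR]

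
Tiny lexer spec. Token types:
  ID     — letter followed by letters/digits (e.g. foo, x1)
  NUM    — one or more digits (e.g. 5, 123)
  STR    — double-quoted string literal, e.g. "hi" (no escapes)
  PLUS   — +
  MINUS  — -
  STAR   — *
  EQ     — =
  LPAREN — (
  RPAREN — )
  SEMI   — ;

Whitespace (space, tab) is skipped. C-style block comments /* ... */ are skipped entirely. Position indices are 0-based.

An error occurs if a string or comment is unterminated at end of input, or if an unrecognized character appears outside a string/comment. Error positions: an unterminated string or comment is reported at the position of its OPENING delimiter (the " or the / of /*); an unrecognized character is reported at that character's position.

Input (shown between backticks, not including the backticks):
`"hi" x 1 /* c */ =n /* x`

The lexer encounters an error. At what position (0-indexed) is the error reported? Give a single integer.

Answer: 20

Derivation:
pos=0: enter STRING mode
pos=0: emit STR "hi" (now at pos=4)
pos=5: emit ID 'x' (now at pos=6)
pos=7: emit NUM '1' (now at pos=8)
pos=9: enter COMMENT mode (saw '/*')
exit COMMENT mode (now at pos=16)
pos=17: emit EQ '='
pos=18: emit ID 'n' (now at pos=19)
pos=20: enter COMMENT mode (saw '/*')
pos=20: ERROR — unterminated comment (reached EOF)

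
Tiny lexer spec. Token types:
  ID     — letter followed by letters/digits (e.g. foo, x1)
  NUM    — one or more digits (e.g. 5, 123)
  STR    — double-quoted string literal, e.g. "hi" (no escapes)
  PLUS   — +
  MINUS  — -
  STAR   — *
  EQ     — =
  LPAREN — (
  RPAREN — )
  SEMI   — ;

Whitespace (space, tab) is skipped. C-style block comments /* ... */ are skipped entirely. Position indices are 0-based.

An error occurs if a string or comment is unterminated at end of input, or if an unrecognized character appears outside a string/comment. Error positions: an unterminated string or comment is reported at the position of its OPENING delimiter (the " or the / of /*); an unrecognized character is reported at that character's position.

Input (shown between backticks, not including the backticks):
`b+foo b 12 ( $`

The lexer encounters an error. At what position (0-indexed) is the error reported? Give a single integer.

pos=0: emit ID 'b' (now at pos=1)
pos=1: emit PLUS '+'
pos=2: emit ID 'foo' (now at pos=5)
pos=6: emit ID 'b' (now at pos=7)
pos=8: emit NUM '12' (now at pos=10)
pos=11: emit LPAREN '('
pos=13: ERROR — unrecognized char '$'

Answer: 13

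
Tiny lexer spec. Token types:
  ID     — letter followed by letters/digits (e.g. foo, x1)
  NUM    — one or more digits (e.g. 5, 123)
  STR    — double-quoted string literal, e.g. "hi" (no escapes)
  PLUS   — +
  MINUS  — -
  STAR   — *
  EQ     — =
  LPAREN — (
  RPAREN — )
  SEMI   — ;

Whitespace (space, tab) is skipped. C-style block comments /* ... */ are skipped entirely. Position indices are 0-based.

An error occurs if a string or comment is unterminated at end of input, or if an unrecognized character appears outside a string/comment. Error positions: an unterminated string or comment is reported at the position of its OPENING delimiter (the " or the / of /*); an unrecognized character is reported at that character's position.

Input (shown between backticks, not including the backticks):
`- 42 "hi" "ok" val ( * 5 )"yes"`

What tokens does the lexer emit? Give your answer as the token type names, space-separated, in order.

pos=0: emit MINUS '-'
pos=2: emit NUM '42' (now at pos=4)
pos=5: enter STRING mode
pos=5: emit STR "hi" (now at pos=9)
pos=10: enter STRING mode
pos=10: emit STR "ok" (now at pos=14)
pos=15: emit ID 'val' (now at pos=18)
pos=19: emit LPAREN '('
pos=21: emit STAR '*'
pos=23: emit NUM '5' (now at pos=24)
pos=25: emit RPAREN ')'
pos=26: enter STRING mode
pos=26: emit STR "yes" (now at pos=31)
DONE. 10 tokens: [MINUS, NUM, STR, STR, ID, LPAREN, STAR, NUM, RPAREN, STR]

Answer: MINUS NUM STR STR ID LPAREN STAR NUM RPAREN STR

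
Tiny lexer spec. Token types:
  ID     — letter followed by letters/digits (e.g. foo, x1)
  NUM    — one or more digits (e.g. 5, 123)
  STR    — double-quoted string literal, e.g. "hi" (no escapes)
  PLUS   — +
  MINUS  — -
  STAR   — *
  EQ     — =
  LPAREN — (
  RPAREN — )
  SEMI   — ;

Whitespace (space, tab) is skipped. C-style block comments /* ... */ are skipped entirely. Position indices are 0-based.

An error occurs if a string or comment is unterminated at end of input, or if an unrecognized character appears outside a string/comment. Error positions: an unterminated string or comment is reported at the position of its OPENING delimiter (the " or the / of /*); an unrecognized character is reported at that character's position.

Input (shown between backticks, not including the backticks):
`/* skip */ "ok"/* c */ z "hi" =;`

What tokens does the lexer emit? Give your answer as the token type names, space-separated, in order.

pos=0: enter COMMENT mode (saw '/*')
exit COMMENT mode (now at pos=10)
pos=11: enter STRING mode
pos=11: emit STR "ok" (now at pos=15)
pos=15: enter COMMENT mode (saw '/*')
exit COMMENT mode (now at pos=22)
pos=23: emit ID 'z' (now at pos=24)
pos=25: enter STRING mode
pos=25: emit STR "hi" (now at pos=29)
pos=30: emit EQ '='
pos=31: emit SEMI ';'
DONE. 5 tokens: [STR, ID, STR, EQ, SEMI]

Answer: STR ID STR EQ SEMI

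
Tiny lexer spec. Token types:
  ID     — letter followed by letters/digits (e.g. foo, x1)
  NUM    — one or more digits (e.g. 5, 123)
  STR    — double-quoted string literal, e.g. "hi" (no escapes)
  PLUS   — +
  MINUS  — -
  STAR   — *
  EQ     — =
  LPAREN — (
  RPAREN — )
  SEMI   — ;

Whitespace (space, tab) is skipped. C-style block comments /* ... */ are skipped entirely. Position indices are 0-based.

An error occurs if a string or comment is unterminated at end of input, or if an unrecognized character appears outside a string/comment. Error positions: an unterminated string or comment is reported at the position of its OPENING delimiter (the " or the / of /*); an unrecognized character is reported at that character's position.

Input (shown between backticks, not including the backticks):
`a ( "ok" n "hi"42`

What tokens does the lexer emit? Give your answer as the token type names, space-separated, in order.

pos=0: emit ID 'a' (now at pos=1)
pos=2: emit LPAREN '('
pos=4: enter STRING mode
pos=4: emit STR "ok" (now at pos=8)
pos=9: emit ID 'n' (now at pos=10)
pos=11: enter STRING mode
pos=11: emit STR "hi" (now at pos=15)
pos=15: emit NUM '42' (now at pos=17)
DONE. 6 tokens: [ID, LPAREN, STR, ID, STR, NUM]

Answer: ID LPAREN STR ID STR NUM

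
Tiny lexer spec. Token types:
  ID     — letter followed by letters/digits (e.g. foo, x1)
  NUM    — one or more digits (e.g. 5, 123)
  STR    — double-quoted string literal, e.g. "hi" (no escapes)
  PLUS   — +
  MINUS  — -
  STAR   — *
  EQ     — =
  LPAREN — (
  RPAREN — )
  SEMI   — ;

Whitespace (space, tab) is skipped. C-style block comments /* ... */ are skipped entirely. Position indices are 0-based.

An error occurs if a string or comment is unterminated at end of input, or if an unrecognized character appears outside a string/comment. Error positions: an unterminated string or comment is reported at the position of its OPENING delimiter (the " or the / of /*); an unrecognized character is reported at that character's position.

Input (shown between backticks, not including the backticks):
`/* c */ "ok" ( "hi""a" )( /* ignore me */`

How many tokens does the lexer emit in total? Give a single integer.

pos=0: enter COMMENT mode (saw '/*')
exit COMMENT mode (now at pos=7)
pos=8: enter STRING mode
pos=8: emit STR "ok" (now at pos=12)
pos=13: emit LPAREN '('
pos=15: enter STRING mode
pos=15: emit STR "hi" (now at pos=19)
pos=19: enter STRING mode
pos=19: emit STR "a" (now at pos=22)
pos=23: emit RPAREN ')'
pos=24: emit LPAREN '('
pos=26: enter COMMENT mode (saw '/*')
exit COMMENT mode (now at pos=41)
DONE. 6 tokens: [STR, LPAREN, STR, STR, RPAREN, LPAREN]

Answer: 6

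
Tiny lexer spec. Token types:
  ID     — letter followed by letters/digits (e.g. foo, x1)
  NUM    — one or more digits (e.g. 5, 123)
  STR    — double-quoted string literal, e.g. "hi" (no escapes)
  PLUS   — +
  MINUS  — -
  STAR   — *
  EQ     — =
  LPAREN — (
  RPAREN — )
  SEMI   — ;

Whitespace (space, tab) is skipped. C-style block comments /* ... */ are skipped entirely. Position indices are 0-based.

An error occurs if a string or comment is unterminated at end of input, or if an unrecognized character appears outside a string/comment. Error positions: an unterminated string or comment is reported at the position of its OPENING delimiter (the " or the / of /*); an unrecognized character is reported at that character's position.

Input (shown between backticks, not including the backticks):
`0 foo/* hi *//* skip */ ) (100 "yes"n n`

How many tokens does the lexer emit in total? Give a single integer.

Answer: 8

Derivation:
pos=0: emit NUM '0' (now at pos=1)
pos=2: emit ID 'foo' (now at pos=5)
pos=5: enter COMMENT mode (saw '/*')
exit COMMENT mode (now at pos=13)
pos=13: enter COMMENT mode (saw '/*')
exit COMMENT mode (now at pos=23)
pos=24: emit RPAREN ')'
pos=26: emit LPAREN '('
pos=27: emit NUM '100' (now at pos=30)
pos=31: enter STRING mode
pos=31: emit STR "yes" (now at pos=36)
pos=36: emit ID 'n' (now at pos=37)
pos=38: emit ID 'n' (now at pos=39)
DONE. 8 tokens: [NUM, ID, RPAREN, LPAREN, NUM, STR, ID, ID]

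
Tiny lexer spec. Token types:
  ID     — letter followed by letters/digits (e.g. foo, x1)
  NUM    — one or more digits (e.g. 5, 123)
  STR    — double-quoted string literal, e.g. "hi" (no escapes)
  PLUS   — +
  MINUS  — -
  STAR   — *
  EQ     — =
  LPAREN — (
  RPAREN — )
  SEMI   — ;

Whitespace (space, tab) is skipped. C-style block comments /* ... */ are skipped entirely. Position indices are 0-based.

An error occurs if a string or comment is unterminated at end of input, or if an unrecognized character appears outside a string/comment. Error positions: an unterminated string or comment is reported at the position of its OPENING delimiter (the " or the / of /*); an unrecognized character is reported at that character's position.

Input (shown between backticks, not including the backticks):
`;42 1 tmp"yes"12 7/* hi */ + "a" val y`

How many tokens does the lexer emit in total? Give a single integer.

pos=0: emit SEMI ';'
pos=1: emit NUM '42' (now at pos=3)
pos=4: emit NUM '1' (now at pos=5)
pos=6: emit ID 'tmp' (now at pos=9)
pos=9: enter STRING mode
pos=9: emit STR "yes" (now at pos=14)
pos=14: emit NUM '12' (now at pos=16)
pos=17: emit NUM '7' (now at pos=18)
pos=18: enter COMMENT mode (saw '/*')
exit COMMENT mode (now at pos=26)
pos=27: emit PLUS '+'
pos=29: enter STRING mode
pos=29: emit STR "a" (now at pos=32)
pos=33: emit ID 'val' (now at pos=36)
pos=37: emit ID 'y' (now at pos=38)
DONE. 11 tokens: [SEMI, NUM, NUM, ID, STR, NUM, NUM, PLUS, STR, ID, ID]

Answer: 11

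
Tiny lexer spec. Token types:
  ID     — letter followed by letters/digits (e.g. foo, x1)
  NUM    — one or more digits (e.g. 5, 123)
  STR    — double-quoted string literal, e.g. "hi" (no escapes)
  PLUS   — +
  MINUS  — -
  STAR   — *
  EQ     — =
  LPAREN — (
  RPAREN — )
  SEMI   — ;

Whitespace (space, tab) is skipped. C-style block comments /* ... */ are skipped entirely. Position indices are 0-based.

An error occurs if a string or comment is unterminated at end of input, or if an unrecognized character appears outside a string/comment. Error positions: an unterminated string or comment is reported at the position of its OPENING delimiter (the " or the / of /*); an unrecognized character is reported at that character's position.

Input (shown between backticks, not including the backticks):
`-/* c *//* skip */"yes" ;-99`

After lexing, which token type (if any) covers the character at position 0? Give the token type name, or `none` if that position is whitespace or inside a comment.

Answer: MINUS

Derivation:
pos=0: emit MINUS '-'
pos=1: enter COMMENT mode (saw '/*')
exit COMMENT mode (now at pos=8)
pos=8: enter COMMENT mode (saw '/*')
exit COMMENT mode (now at pos=18)
pos=18: enter STRING mode
pos=18: emit STR "yes" (now at pos=23)
pos=24: emit SEMI ';'
pos=25: emit MINUS '-'
pos=26: emit NUM '99' (now at pos=28)
DONE. 5 tokens: [MINUS, STR, SEMI, MINUS, NUM]
Position 0: char is '-' -> MINUS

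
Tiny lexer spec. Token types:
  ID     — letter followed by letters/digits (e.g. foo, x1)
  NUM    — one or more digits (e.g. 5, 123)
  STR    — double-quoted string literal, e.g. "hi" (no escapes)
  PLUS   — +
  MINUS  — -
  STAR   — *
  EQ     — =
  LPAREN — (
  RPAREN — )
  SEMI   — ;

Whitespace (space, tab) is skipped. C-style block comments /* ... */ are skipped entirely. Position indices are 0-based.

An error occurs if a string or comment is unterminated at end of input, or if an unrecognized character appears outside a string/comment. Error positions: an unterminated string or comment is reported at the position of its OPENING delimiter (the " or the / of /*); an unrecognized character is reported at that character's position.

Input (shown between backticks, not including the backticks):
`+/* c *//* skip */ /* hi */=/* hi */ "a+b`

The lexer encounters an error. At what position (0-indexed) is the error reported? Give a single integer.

Answer: 37

Derivation:
pos=0: emit PLUS '+'
pos=1: enter COMMENT mode (saw '/*')
exit COMMENT mode (now at pos=8)
pos=8: enter COMMENT mode (saw '/*')
exit COMMENT mode (now at pos=18)
pos=19: enter COMMENT mode (saw '/*')
exit COMMENT mode (now at pos=27)
pos=27: emit EQ '='
pos=28: enter COMMENT mode (saw '/*')
exit COMMENT mode (now at pos=36)
pos=37: enter STRING mode
pos=37: ERROR — unterminated string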